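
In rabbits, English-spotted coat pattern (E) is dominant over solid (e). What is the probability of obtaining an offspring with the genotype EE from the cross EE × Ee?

Punnett square for EE × Ee:
Offspring genotypes: 2 EE, 2 Ee
Total offspring: 4
Count with target: 2
Probability: 2/4 = 1/2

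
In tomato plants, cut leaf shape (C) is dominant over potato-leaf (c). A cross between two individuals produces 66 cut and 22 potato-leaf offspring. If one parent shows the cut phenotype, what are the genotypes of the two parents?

Observed offspring: 66 cut, 22 potato-leaf
The observed ratio simplifies to 3:1. Potato-leaf (cc) offspring appear, so each parent must contribute one c allele. The parent stated to show cut carries C, so it is Cc. The other parent is then either Cc or cc: Cc × cc would give a 1:1 split, whereas Cc × Cc gives 3:1 — matching the data. So both parents are heterozygous (Cc × Cc).
Parent genotypes: Cc × Cc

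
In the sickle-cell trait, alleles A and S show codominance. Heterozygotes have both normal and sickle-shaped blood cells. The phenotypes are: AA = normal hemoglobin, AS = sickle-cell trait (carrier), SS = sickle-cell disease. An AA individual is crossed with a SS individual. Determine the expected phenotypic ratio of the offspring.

Punnett square for AA × SS:
Offspring genotypes: 4 AS
Phenotype counts: 4 sickle-cell trait (carrier)
Ratio: all sickle-cell trait (carrier)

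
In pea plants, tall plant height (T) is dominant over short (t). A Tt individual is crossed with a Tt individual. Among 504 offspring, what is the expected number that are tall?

Punnett square for Tt × Tt:
Offspring genotypes: 1 TT, 2 Tt, 1 tt
tall: 3, short: 1
tall: 3 out of 4 → fraction 3/4
Expected count = 3/4 × 504 = 378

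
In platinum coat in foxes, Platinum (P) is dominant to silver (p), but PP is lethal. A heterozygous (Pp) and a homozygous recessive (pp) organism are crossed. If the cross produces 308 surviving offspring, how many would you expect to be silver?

Cross: Pp × pp
Punnett square offspring (before lethality): 2 Pp, 2 pp
No PP offspring are produced in this cross.
silver: 2 out of 4 → fraction 1/2
Expected count = 1/2 × 308 = 154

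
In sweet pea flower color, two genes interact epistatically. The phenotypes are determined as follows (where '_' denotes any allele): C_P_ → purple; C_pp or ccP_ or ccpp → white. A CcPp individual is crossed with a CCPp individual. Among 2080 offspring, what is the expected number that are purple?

Cross: CcPp × CCPp — consider each gene separately:
C gene: Cc × CC → 2 CC, 2 Cc → 4 C_ (out of 4)
P gene: Pp × Pp → 1 PP, 2 Pp, 1 pp → 3 P_ : 1 pp (out of 4)
Genotype classes (out of 4 × 4 = 16): C_P_ = 4×3 = 12; C_pp = 4×1 = 4
Apply the phenotype rules: C_P_ (12) → purple; C_pp (4) → white
Phenotype counts (out of 16): 12 purple, 4 white
purple: 12 out of 16 → fraction 3/4
Expected count = 3/4 × 2080 = 1560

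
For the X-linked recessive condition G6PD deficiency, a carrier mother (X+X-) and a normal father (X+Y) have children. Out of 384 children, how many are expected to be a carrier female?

Cross: X+X- × X+Y
Offspring: 1 X+X+, 1 X+Y, 1 X+X-, 1 X-Y
Probability of a carrier female: 1/4
Expected count = 1/4 × 384 = 96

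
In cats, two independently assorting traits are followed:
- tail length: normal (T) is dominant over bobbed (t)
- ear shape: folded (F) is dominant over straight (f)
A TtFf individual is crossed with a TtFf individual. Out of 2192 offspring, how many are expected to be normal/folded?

Dihybrid cross TtFf × TtFf — consider each gene separately:
tail length: Tt × Tt → 1 TT, 2 Tt, 1 tt → 3 T_ : 1 tt (out of 4)
ear shape: Ff × Ff → 1 FF, 2 Ff, 1 ff → 3 F_ : 1 ff (out of 4)
Combine (counts out of 4 × 4 = 16): normal/folded (T_F_) = 3×3 = 9; normal/straight (T_ff) = 3×1 = 3; bobbed/folded (ttF_) = 1×3 = 3; bobbed/straight (ttff) = 1×1 = 1
Phenotype counts (out of 16): 9 normal/folded, 3 normal/straight, 3 bobbed/folded, 1 bobbed/straight
normal/folded: 9 out of 16 → fraction 9/16
Expected count = 9/16 × 2192 = 1233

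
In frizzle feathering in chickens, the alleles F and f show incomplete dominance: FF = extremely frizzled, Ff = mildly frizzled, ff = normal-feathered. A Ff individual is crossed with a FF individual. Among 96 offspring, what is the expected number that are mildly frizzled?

Punnett square for Ff × FF:
Offspring genotypes: 2 FF, 2 Ff
Phenotype counts: 2 extremely frizzled, 2 mildly frizzled
mildly frizzled: 2 out of 4 → fraction 1/2
Expected count = 1/2 × 96 = 48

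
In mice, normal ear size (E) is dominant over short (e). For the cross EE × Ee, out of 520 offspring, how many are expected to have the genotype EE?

Punnett square for EE × Ee:
Offspring genotypes: 2 EE, 2 Ee
Total offspring: 4
Count with target: 2
Probability: 2/4 = 1/2
Expected count = 1/2 × 520 = 260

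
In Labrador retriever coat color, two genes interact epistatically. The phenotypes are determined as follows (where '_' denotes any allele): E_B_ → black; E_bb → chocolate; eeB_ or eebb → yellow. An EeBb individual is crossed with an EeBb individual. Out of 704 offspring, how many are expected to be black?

Cross: EeBb × EeBb — consider each gene separately:
E gene: Ee × Ee → 1 EE, 2 Ee, 1 ee → 3 E_ : 1 ee (out of 4)
B gene: Bb × Bb → 1 BB, 2 Bb, 1 bb → 3 B_ : 1 bb (out of 4)
Genotype classes (out of 4 × 4 = 16): E_B_ = 3×3 = 9; E_bb = 3×1 = 3; eeB_ = 1×3 = 3; eebb = 1×1 = 1
Apply the phenotype rules: E_B_ (9) → black; E_bb (3) → chocolate; eeB_ (3) + eebb (1) → yellow
Phenotype counts (out of 16): 9 black, 3 chocolate, 4 yellow
black: 9 out of 16 → fraction 9/16
Expected count = 9/16 × 704 = 396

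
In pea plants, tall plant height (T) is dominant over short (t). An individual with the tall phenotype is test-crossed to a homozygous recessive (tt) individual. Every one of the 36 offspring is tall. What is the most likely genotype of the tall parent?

Test cross: ? × tt
All offspring are tall.
If the unknown parent were heterozygous (Tt), about half of 36 offspring would be short; none are. The unknown parent is most likely homozygous dominant (TT).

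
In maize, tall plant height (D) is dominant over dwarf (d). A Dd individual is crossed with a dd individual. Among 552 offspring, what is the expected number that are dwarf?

Punnett square for Dd × dd:
Offspring genotypes: 2 Dd, 2 dd
tall: 2, dwarf: 2
dwarf: 2 out of 4 → fraction 1/2
Expected count = 1/2 × 552 = 276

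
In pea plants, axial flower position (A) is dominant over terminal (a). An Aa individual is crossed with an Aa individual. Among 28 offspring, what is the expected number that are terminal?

Punnett square for Aa × Aa:
Offspring genotypes: 1 AA, 2 Aa, 1 aa
axial: 3, terminal: 1
terminal: 1 out of 4 → fraction 1/4
Expected count = 1/4 × 28 = 7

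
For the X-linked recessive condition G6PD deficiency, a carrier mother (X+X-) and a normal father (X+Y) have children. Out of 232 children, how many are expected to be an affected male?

Cross: X+X- × X+Y
Offspring: 1 X+X+, 1 X+Y, 1 X+X-, 1 X-Y
Probability of an affected male: 1/4
Expected count = 1/4 × 232 = 58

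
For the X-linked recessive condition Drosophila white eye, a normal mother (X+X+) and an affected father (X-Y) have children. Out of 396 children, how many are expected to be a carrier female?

Cross: X+X+ × X-Y
Offspring: 2 X+X-, 2 X+Y
Probability of a carrier female: 2/4 = 1/2
Expected count = 1/2 × 396 = 198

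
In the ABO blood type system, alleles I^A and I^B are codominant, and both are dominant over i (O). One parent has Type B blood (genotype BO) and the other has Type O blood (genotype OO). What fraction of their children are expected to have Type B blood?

Cross: BO × OO
Possible offspring genotypes: 2 BO, 2 OO
Blood type counts: 2 Type B, 2 Type O
Probability of Type B: 2/4 = 1/2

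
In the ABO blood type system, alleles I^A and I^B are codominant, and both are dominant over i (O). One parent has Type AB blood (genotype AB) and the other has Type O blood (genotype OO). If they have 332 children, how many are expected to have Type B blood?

Cross: AB × OO
Possible offspring genotypes: 2 AO, 2 BO
Blood type counts: 2 Type A, 2 Type B
Probability of Type B: 2/4 = 1/2
Expected count = 1/2 × 332 = 166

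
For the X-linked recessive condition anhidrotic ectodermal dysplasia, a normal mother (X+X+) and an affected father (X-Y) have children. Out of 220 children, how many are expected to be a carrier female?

Cross: X+X+ × X-Y
Offspring: 2 X+X-, 2 X+Y
Probability of a carrier female: 2/4 = 1/2
Expected count = 1/2 × 220 = 110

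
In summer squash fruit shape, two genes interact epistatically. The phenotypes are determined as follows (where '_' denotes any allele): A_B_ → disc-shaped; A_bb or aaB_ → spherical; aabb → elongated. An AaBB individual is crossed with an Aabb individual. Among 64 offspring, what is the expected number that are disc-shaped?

Cross: AaBB × Aabb — consider each gene separately:
A gene: Aa × Aa → 1 AA, 2 Aa, 1 aa → 3 A_ : 1 aa (out of 4)
B gene: BB × bb → 4 Bb → 4 B_ (out of 4)
Genotype classes (out of 4 × 4 = 16): A_B_ = 3×4 = 12; aaB_ = 1×4 = 4
Apply the phenotype rules: A_B_ (12) → disc-shaped; aaB_ (4) → spherical
Phenotype counts (out of 16): 12 disc-shaped, 4 spherical
disc-shaped: 12 out of 16 → fraction 3/4
Expected count = 3/4 × 64 = 48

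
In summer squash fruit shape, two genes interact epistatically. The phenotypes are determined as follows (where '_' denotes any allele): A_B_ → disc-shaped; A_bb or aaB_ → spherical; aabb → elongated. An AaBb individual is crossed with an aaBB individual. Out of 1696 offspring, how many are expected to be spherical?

Cross: AaBb × aaBB — consider each gene separately:
A gene: Aa × aa → 2 Aa, 2 aa → 2 A_ : 2 aa (out of 4)
B gene: Bb × BB → 2 BB, 2 Bb → 4 B_ (out of 4)
Genotype classes (out of 4 × 4 = 16): A_B_ = 2×4 = 8; aaB_ = 2×4 = 8
Apply the phenotype rules: A_B_ (8) → disc-shaped; aaB_ (8) → spherical
Phenotype counts (out of 16): 8 disc-shaped, 8 spherical
spherical: 8 out of 16 → fraction 1/2
Expected count = 1/2 × 1696 = 848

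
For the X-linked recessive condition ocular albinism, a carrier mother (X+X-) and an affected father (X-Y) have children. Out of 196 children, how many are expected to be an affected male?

Cross: X+X- × X-Y
Offspring: 1 X+X-, 1 X+Y, 1 X-X-, 1 X-Y
Probability of an affected male: 1/4
Expected count = 1/4 × 196 = 49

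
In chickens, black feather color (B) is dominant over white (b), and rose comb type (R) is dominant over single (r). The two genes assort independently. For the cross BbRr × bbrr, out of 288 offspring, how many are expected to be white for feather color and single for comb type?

Dihybrid cross BbRr × bbrr — consider each gene separately:
feather color: Bb × bb → 2 Bb, 2 bb → 2 B_ : 2 bb (out of 4)
comb type: Rr × rr → 2 Rr, 2 rr → 2 R_ : 2 rr (out of 4)
Looking for: white (bb) and single (rr)
P(white) = 2/4, P(single) = 2/4
P(both) = 2/4 × 2/4 = 4/16 = 1/4
Expected count = 1/4 × 288 = 72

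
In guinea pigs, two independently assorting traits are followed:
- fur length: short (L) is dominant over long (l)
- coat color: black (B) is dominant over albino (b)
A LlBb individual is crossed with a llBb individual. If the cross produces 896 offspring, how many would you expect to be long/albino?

Dihybrid cross LlBb × llBb — consider each gene separately:
fur length: Ll × ll → 2 Ll, 2 ll → 2 L_ : 2 ll (out of 4)
coat color: Bb × Bb → 1 BB, 2 Bb, 1 bb → 3 B_ : 1 bb (out of 4)
Combine (counts out of 4 × 4 = 16): short/black (L_B_) = 2×3 = 6; short/albino (L_bb) = 2×1 = 2; long/black (llB_) = 2×3 = 6; long/albino (llbb) = 2×1 = 2
Phenotype counts (out of 16): 6 short/black, 2 short/albino, 6 long/black, 2 long/albino
long/albino: 2 out of 16 → fraction 1/8
Expected count = 1/8 × 896 = 112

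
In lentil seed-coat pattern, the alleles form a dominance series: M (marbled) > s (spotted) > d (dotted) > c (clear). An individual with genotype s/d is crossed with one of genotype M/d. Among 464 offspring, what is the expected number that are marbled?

Cross: s/d × M/d
Allele dominance: M > s > d > c
Offspring genotypes: 1 M/s, 1 s/d, 1 M/d, 1 d/d
Phenotype counts: 2 marbled, 1 spotted, 1 dotted
marbled: 2 out of 4 → fraction 1/2
Expected count = 1/2 × 464 = 232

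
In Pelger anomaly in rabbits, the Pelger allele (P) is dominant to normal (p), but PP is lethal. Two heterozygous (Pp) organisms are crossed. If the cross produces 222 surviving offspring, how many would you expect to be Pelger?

Cross: Pp × Pp
Punnett square offspring (before lethality): 1 PP, 2 Pp, 1 pp
The PP genotype is lethal (embryos die); surviving offspring: 2 Pp, 1 pp
Pelger: 2 out of 3 → fraction 2/3
Expected count = 2/3 × 222 = 148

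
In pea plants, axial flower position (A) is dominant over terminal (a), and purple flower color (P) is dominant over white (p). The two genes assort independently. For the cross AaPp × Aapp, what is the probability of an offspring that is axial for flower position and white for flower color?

Dihybrid cross AaPp × Aapp — consider each gene separately:
flower position: Aa × Aa → 1 AA, 2 Aa, 1 aa → 3 A_ : 1 aa (out of 4)
flower color: Pp × pp → 2 Pp, 2 pp → 2 P_ : 2 pp (out of 4)
Looking for: axial (A_) and white (pp)
P(axial) = 3/4, P(white) = 2/4
P(both) = 3/4 × 2/4 = 6/16 = 3/8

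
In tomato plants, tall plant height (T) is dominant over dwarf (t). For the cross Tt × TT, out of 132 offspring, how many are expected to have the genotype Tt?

Punnett square for Tt × TT:
Offspring genotypes: 2 TT, 2 Tt
Total offspring: 4
Count with target: 2
Probability: 2/4 = 1/2
Expected count = 1/2 × 132 = 66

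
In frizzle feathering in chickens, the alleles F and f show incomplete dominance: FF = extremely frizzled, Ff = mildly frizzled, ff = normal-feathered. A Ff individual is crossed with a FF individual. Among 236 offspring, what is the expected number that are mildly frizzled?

Punnett square for Ff × FF:
Offspring genotypes: 2 FF, 2 Ff
Phenotype counts: 2 extremely frizzled, 2 mildly frizzled
mildly frizzled: 2 out of 4 → fraction 1/2
Expected count = 1/2 × 236 = 118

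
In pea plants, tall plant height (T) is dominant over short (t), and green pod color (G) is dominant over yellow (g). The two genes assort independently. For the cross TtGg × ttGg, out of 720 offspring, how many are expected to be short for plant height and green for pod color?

Dihybrid cross TtGg × ttGg — consider each gene separately:
plant height: Tt × tt → 2 Tt, 2 tt → 2 T_ : 2 tt (out of 4)
pod color: Gg × Gg → 1 GG, 2 Gg, 1 gg → 3 G_ : 1 gg (out of 4)
Looking for: short (tt) and green (G_)
P(short) = 2/4, P(green) = 3/4
P(both) = 2/4 × 3/4 = 6/16 = 3/8
Expected count = 3/8 × 720 = 270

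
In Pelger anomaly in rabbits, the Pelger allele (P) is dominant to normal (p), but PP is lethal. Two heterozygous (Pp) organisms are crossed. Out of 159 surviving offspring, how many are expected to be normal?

Cross: Pp × Pp
Punnett square offspring (before lethality): 1 PP, 2 Pp, 1 pp
The PP genotype is lethal (embryos die); surviving offspring: 2 Pp, 1 pp
normal: 1 out of 3 → fraction 1/3
Expected count = 1/3 × 159 = 53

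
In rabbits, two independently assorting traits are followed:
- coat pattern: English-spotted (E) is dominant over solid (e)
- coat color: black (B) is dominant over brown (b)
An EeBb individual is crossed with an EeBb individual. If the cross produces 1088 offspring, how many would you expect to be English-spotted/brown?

Dihybrid cross EeBb × EeBb — consider each gene separately:
coat pattern: Ee × Ee → 1 EE, 2 Ee, 1 ee → 3 E_ : 1 ee (out of 4)
coat color: Bb × Bb → 1 BB, 2 Bb, 1 bb → 3 B_ : 1 bb (out of 4)
Combine (counts out of 4 × 4 = 16): English-spotted/black (E_B_) = 3×3 = 9; English-spotted/brown (E_bb) = 3×1 = 3; solid/black (eeB_) = 1×3 = 3; solid/brown (eebb) = 1×1 = 1
Phenotype counts (out of 16): 9 English-spotted/black, 3 English-spotted/brown, 3 solid/black, 1 solid/brown
English-spotted/brown: 3 out of 16 → fraction 3/16
Expected count = 3/16 × 1088 = 204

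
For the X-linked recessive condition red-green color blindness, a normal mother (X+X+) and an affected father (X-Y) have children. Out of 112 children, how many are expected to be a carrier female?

Cross: X+X+ × X-Y
Offspring: 2 X+X-, 2 X+Y
Probability of a carrier female: 2/4 = 1/2
Expected count = 1/2 × 112 = 56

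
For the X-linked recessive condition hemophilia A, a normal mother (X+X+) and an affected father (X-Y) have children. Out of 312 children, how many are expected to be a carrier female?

Cross: X+X+ × X-Y
Offspring: 2 X+X-, 2 X+Y
Probability of a carrier female: 2/4 = 1/2
Expected count = 1/2 × 312 = 156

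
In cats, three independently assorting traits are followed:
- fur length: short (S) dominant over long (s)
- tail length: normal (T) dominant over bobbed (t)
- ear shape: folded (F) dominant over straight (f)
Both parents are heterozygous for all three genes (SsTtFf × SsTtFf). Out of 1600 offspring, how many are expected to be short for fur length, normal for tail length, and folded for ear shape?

Trihybrid cross: SsTtFf × SsTtFf
Each trait segregates independently with a 3:1 phenotypic ratio, so each gene contributes 3/4 (dominant) or 1/4 (recessive).
Target: short (fur length), normal (tail length), folded (ear shape)
Probability = product of independent per-trait probabilities
= 3/4 × 3/4 × 3/4 = 27/64
Expected count = 27/64 × 1600 = 675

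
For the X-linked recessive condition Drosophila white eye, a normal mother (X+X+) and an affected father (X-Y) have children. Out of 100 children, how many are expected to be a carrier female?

Cross: X+X+ × X-Y
Offspring: 2 X+X-, 2 X+Y
Probability of a carrier female: 2/4 = 1/2
Expected count = 1/2 × 100 = 50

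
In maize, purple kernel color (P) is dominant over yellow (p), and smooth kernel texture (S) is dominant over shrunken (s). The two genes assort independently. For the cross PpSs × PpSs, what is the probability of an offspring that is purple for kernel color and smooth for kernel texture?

Dihybrid cross PpSs × PpSs — consider each gene separately:
kernel color: Pp × Pp → 1 PP, 2 Pp, 1 pp → 3 P_ : 1 pp (out of 4)
kernel texture: Ss × Ss → 1 SS, 2 Ss, 1 ss → 3 S_ : 1 ss (out of 4)
Looking for: purple (P_) and smooth (S_)
P(purple) = 3/4, P(smooth) = 3/4
P(both) = 3/4 × 3/4 = 9/16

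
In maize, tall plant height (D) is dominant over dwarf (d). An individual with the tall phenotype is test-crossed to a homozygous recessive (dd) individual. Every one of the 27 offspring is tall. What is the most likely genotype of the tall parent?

Test cross: ? × dd
All offspring are tall.
If the unknown parent were heterozygous (Dd), about half of 27 offspring would be dwarf; none are. The unknown parent is most likely homozygous dominant (DD).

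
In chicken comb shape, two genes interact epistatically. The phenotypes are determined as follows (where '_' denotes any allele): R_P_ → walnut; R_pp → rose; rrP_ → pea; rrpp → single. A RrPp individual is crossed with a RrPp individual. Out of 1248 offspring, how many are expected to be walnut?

Cross: RrPp × RrPp — consider each gene separately:
R gene: Rr × Rr → 1 RR, 2 Rr, 1 rr → 3 R_ : 1 rr (out of 4)
P gene: Pp × Pp → 1 PP, 2 Pp, 1 pp → 3 P_ : 1 pp (out of 4)
Genotype classes (out of 4 × 4 = 16): R_P_ = 3×3 = 9; R_pp = 3×1 = 3; rrP_ = 1×3 = 3; rrpp = 1×1 = 1
Apply the phenotype rules: R_P_ (9) → walnut; R_pp (3) → rose; rrP_ (3) → pea; rrpp (1) → single
Phenotype counts (out of 16): 9 walnut, 3 rose, 3 pea, 1 single
walnut: 9 out of 16 → fraction 9/16
Expected count = 9/16 × 1248 = 702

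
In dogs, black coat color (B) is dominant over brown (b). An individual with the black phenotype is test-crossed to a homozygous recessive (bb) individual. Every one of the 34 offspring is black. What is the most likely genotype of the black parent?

Test cross: ? × bb
All offspring are black.
If the unknown parent were heterozygous (Bb), about half of 34 offspring would be brown; none are. The unknown parent is most likely homozygous dominant (BB).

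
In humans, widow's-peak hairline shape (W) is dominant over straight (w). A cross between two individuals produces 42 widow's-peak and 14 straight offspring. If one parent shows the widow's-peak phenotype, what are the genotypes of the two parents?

Observed offspring: 42 widow's-peak, 14 straight
The observed ratio simplifies to 3:1. Straight (ww) offspring appear, so each parent must contribute one w allele. The parent stated to show widow's-peak carries W, so it is Ww. The other parent is then either Ww or ww: Ww × ww would give a 1:1 split, whereas Ww × Ww gives 3:1 — matching the data. So both parents are heterozygous (Ww × Ww).
Parent genotypes: Ww × Ww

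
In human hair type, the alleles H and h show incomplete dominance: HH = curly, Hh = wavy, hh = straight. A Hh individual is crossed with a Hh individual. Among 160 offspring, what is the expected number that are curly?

Punnett square for Hh × Hh:
Offspring genotypes: 1 HH, 2 Hh, 1 hh
Phenotype counts: 1 curly, 2 wavy, 1 straight
curly: 1 out of 4 → fraction 1/4
Expected count = 1/4 × 160 = 40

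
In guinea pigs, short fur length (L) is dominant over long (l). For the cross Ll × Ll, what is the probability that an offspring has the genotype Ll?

Punnett square for Ll × Ll:
Offspring genotypes: 1 LL, 2 Ll, 1 ll
Total offspring: 4
Count with target: 2
Probability: 2/4 = 1/2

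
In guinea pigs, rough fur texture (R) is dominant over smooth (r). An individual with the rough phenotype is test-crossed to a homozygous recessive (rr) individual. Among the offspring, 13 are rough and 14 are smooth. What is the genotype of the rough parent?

Test cross: ? × rr
Offspring: 13 rough, 14 smooth — approximately 1:1.
A 1:1 ratio in a test cross indicates the unknown parent is heterozygous (Rr).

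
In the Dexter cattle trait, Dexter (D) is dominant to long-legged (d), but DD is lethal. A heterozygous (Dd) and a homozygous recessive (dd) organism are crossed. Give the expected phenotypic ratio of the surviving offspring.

Cross: Dd × dd
Punnett square offspring (before lethality): 2 Dd, 2 dd
No DD offspring are produced in this cross.
Ratio: 1 Dexter (short-legged) : 1 long-legged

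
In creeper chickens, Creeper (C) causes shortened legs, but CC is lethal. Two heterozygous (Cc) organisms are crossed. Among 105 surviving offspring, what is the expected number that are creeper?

Cross: Cc × Cc
Punnett square offspring (before lethality): 1 CC, 2 Cc, 1 cc
The CC genotype is lethal (embryos die); surviving offspring: 2 Cc, 1 cc
creeper: 2 out of 3 → fraction 2/3
Expected count = 2/3 × 105 = 70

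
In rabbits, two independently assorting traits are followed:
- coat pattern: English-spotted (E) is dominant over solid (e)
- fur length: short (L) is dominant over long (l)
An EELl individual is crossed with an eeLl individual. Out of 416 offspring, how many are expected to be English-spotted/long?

Dihybrid cross EELl × eeLl — consider each gene separately:
coat pattern: EE × ee → 4 Ee → 4 E_ (out of 4)
fur length: Ll × Ll → 1 LL, 2 Ll, 1 ll → 3 L_ : 1 ll (out of 4)
Combine (counts out of 4 × 4 = 16): English-spotted/short (E_L_) = 4×3 = 12; English-spotted/long (E_ll) = 4×1 = 4
Phenotype counts (out of 16): 12 English-spotted/short, 4 English-spotted/long
English-spotted/long: 4 out of 16 → fraction 1/4
Expected count = 1/4 × 416 = 104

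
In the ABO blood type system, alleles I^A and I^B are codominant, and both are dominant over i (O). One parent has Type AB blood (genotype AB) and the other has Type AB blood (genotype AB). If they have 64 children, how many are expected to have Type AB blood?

Cross: AB × AB
Possible offspring genotypes: 1 AA, 2 AB, 1 BB
Blood type counts: 1 Type A, 2 Type AB, 1 Type B
Probability of Type AB: 2/4 = 1/2
Expected count = 1/2 × 64 = 32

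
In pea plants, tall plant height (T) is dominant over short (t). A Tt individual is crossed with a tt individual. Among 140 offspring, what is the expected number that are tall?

Punnett square for Tt × tt:
Offspring genotypes: 2 Tt, 2 tt
tall: 2, short: 2
tall: 2 out of 4 → fraction 1/2
Expected count = 1/2 × 140 = 70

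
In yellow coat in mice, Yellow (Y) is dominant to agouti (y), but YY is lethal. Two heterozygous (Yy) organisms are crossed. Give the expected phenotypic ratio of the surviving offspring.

Cross: Yy × Yy
Punnett square offspring (before lethality): 1 YY, 2 Yy, 1 yy
The YY genotype is lethal (embryos die); surviving offspring: 2 Yy, 1 yy
Ratio: 2 yellow : 1 agouti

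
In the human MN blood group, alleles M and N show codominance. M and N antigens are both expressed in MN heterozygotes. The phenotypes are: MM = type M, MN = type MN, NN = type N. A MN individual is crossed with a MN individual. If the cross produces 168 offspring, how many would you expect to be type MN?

Punnett square for MN × MN:
Offspring genotypes: 1 MM, 2 MN, 1 NN
Phenotype counts: 1 type M, 2 type MN, 1 type N
type MN: 2 out of 4 → fraction 1/2
Expected count = 1/2 × 168 = 84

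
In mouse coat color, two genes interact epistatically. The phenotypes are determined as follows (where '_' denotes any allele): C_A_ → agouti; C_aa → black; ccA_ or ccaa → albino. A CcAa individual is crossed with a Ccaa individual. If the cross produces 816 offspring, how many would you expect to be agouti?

Cross: CcAa × Ccaa — consider each gene separately:
C gene: Cc × Cc → 1 CC, 2 Cc, 1 cc → 3 C_ : 1 cc (out of 4)
A gene: Aa × aa → 2 Aa, 2 aa → 2 A_ : 2 aa (out of 4)
Genotype classes (out of 4 × 4 = 16): C_A_ = 3×2 = 6; C_aa = 3×2 = 6; ccA_ = 1×2 = 2; ccaa = 1×2 = 2
Apply the phenotype rules: C_A_ (6) → agouti; C_aa (6) → black; ccA_ (2) + ccaa (2) → albino
Phenotype counts (out of 16): 6 agouti, 6 black, 4 albino
agouti: 6 out of 16 → fraction 3/8
Expected count = 3/8 × 816 = 306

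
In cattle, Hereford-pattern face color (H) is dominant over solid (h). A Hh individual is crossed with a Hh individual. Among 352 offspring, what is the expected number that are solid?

Punnett square for Hh × Hh:
Offspring genotypes: 1 HH, 2 Hh, 1 hh
Hereford-pattern: 3, solid: 1
solid: 1 out of 4 → fraction 1/4
Expected count = 1/4 × 352 = 88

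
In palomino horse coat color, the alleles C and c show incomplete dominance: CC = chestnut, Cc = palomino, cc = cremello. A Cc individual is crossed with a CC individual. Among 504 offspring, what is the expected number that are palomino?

Punnett square for Cc × CC:
Offspring genotypes: 2 CC, 2 Cc
Phenotype counts: 2 chestnut, 2 palomino
palomino: 2 out of 4 → fraction 1/2
Expected count = 1/2 × 504 = 252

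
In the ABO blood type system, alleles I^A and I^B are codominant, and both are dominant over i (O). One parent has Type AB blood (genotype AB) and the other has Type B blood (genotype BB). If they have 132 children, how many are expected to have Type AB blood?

Cross: AB × BB
Possible offspring genotypes: 2 AB, 2 BB
Blood type counts: 2 Type AB, 2 Type B
Probability of Type AB: 2/4 = 1/2
Expected count = 1/2 × 132 = 66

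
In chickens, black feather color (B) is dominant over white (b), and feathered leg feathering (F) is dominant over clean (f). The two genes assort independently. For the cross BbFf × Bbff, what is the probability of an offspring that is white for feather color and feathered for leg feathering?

Dihybrid cross BbFf × Bbff — consider each gene separately:
feather color: Bb × Bb → 1 BB, 2 Bb, 1 bb → 3 B_ : 1 bb (out of 4)
leg feathering: Ff × ff → 2 Ff, 2 ff → 2 F_ : 2 ff (out of 4)
Looking for: white (bb) and feathered (F_)
P(white) = 1/4, P(feathered) = 2/4
P(both) = 1/4 × 2/4 = 2/16 = 1/8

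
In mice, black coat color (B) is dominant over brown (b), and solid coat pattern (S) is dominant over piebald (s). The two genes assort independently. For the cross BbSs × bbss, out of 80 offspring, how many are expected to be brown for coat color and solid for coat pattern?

Dihybrid cross BbSs × bbss — consider each gene separately:
coat color: Bb × bb → 2 Bb, 2 bb → 2 B_ : 2 bb (out of 4)
coat pattern: Ss × ss → 2 Ss, 2 ss → 2 S_ : 2 ss (out of 4)
Looking for: brown (bb) and solid (S_)
P(brown) = 2/4, P(solid) = 2/4
P(both) = 2/4 × 2/4 = 4/16 = 1/4
Expected count = 1/4 × 80 = 20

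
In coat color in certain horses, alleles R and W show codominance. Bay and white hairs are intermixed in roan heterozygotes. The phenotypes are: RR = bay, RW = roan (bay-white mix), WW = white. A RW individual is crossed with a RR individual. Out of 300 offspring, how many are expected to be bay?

Punnett square for RW × RR:
Offspring genotypes: 2 RR, 2 RW
Phenotype counts: 2 bay, 2 roan (bay-white mix)
bay: 2 out of 4 → fraction 1/2
Expected count = 1/2 × 300 = 150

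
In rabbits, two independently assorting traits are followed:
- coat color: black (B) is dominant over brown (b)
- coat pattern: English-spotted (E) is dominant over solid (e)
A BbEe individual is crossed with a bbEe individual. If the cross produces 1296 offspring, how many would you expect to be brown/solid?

Dihybrid cross BbEe × bbEe — consider each gene separately:
coat color: Bb × bb → 2 Bb, 2 bb → 2 B_ : 2 bb (out of 4)
coat pattern: Ee × Ee → 1 EE, 2 Ee, 1 ee → 3 E_ : 1 ee (out of 4)
Combine (counts out of 4 × 4 = 16): black/English-spotted (B_E_) = 2×3 = 6; black/solid (B_ee) = 2×1 = 2; brown/English-spotted (bbE_) = 2×3 = 6; brown/solid (bbee) = 2×1 = 2
Phenotype counts (out of 16): 6 black/English-spotted, 2 black/solid, 6 brown/English-spotted, 2 brown/solid
brown/solid: 2 out of 16 → fraction 1/8
Expected count = 1/8 × 1296 = 162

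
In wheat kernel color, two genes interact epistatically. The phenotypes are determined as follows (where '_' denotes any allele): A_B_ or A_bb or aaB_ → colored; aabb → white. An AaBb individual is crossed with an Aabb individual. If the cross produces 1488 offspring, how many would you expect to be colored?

Cross: AaBb × Aabb — consider each gene separately:
A gene: Aa × Aa → 1 AA, 2 Aa, 1 aa → 3 A_ : 1 aa (out of 4)
B gene: Bb × bb → 2 Bb, 2 bb → 2 B_ : 2 bb (out of 4)
Genotype classes (out of 4 × 4 = 16): A_B_ = 3×2 = 6; A_bb = 3×2 = 6; aaB_ = 1×2 = 2; aabb = 1×2 = 2
Apply the phenotype rules: A_B_ (6) + A_bb (6) + aaB_ (2) → colored; aabb (2) → white
Phenotype counts (out of 16): 14 colored, 2 white
colored: 14 out of 16 → fraction 7/8
Expected count = 7/8 × 1488 = 1302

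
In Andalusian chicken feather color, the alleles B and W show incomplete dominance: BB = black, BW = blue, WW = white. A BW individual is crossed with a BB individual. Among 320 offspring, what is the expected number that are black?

Punnett square for BW × BB:
Offspring genotypes: 2 BB, 2 BW
Phenotype counts: 2 black, 2 blue
black: 2 out of 4 → fraction 1/2
Expected count = 1/2 × 320 = 160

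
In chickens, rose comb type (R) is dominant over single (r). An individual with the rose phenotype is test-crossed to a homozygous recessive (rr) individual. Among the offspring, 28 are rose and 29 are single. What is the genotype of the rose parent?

Test cross: ? × rr
Offspring: 28 rose, 29 single — approximately 1:1.
A 1:1 ratio in a test cross indicates the unknown parent is heterozygous (Rr).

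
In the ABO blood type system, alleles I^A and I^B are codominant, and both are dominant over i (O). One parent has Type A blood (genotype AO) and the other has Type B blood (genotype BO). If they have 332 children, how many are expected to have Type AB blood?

Cross: AO × BO
Possible offspring genotypes: 1 AB, 1 AO, 1 BO, 1 OO
Blood type counts: 1 Type AB, 1 Type A, 1 Type B, 1 Type O
Probability of Type AB: 1/4
Expected count = 1/4 × 332 = 83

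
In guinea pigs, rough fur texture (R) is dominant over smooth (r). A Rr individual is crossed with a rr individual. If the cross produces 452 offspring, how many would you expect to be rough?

Punnett square for Rr × rr:
Offspring genotypes: 2 Rr, 2 rr
rough: 2, smooth: 2
rough: 2 out of 4 → fraction 1/2
Expected count = 1/2 × 452 = 226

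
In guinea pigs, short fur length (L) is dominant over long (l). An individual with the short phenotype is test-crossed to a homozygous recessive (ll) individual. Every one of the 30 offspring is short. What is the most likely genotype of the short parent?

Test cross: ? × ll
All offspring are short.
If the unknown parent were heterozygous (Ll), about half of 30 offspring would be long; none are. The unknown parent is most likely homozygous dominant (LL).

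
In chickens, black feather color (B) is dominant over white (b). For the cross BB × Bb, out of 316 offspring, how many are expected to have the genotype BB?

Punnett square for BB × Bb:
Offspring genotypes: 2 BB, 2 Bb
Total offspring: 4
Count with target: 2
Probability: 2/4 = 1/2
Expected count = 1/2 × 316 = 158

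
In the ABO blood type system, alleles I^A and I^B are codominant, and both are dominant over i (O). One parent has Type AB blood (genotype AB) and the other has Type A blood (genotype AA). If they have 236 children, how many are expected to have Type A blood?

Cross: AB × AA
Possible offspring genotypes: 2 AA, 2 AB
Blood type counts: 2 Type A, 2 Type AB
Probability of Type A: 2/4 = 1/2
Expected count = 1/2 × 236 = 118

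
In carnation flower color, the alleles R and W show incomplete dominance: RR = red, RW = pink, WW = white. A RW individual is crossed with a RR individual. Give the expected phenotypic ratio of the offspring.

Punnett square for RW × RR:
Offspring genotypes: 2 RR, 2 RW
Phenotype counts: 2 red, 2 pink
Ratio: 1 red : 1 pink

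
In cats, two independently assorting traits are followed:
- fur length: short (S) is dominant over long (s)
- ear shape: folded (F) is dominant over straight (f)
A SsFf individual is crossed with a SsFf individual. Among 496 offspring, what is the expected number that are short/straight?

Dihybrid cross SsFf × SsFf — consider each gene separately:
fur length: Ss × Ss → 1 SS, 2 Ss, 1 ss → 3 S_ : 1 ss (out of 4)
ear shape: Ff × Ff → 1 FF, 2 Ff, 1 ff → 3 F_ : 1 ff (out of 4)
Combine (counts out of 4 × 4 = 16): short/folded (S_F_) = 3×3 = 9; short/straight (S_ff) = 3×1 = 3; long/folded (ssF_) = 1×3 = 3; long/straight (ssff) = 1×1 = 1
Phenotype counts (out of 16): 9 short/folded, 3 short/straight, 3 long/folded, 1 long/straight
short/straight: 3 out of 16 → fraction 3/16
Expected count = 3/16 × 496 = 93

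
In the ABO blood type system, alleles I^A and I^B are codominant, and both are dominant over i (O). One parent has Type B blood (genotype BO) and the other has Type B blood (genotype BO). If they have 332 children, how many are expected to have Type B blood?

Cross: BO × BO
Possible offspring genotypes: 1 BB, 2 BO, 1 OO
Blood type counts: 3 Type B, 1 Type O
Probability of Type B: 3/4
Expected count = 3/4 × 332 = 249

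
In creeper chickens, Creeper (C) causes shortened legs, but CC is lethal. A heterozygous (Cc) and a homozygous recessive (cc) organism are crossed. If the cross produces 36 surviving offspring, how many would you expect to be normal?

Cross: Cc × cc
Punnett square offspring (before lethality): 2 Cc, 2 cc
No CC offspring are produced in this cross.
normal: 2 out of 4 → fraction 1/2
Expected count = 1/2 × 36 = 18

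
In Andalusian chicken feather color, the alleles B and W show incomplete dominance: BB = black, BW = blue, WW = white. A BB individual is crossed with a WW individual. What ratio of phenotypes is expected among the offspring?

Punnett square for BB × WW:
Offspring genotypes: 4 BW
Phenotype counts: 4 blue
Ratio: all blue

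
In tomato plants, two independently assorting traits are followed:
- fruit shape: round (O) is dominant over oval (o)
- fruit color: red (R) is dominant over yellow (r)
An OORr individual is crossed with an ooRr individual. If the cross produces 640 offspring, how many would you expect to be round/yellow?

Dihybrid cross OORr × ooRr — consider each gene separately:
fruit shape: OO × oo → 4 Oo → 4 O_ (out of 4)
fruit color: Rr × Rr → 1 RR, 2 Rr, 1 rr → 3 R_ : 1 rr (out of 4)
Combine (counts out of 4 × 4 = 16): round/red (O_R_) = 4×3 = 12; round/yellow (O_rr) = 4×1 = 4
Phenotype counts (out of 16): 12 round/red, 4 round/yellow
round/yellow: 4 out of 16 → fraction 1/4
Expected count = 1/4 × 640 = 160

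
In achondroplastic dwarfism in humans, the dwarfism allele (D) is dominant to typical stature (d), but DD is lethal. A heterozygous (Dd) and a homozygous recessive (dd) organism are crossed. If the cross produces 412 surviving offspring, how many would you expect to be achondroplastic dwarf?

Cross: Dd × dd
Punnett square offspring (before lethality): 2 Dd, 2 dd
No DD offspring are produced in this cross.
achondroplastic dwarf: 2 out of 4 → fraction 1/2
Expected count = 1/2 × 412 = 206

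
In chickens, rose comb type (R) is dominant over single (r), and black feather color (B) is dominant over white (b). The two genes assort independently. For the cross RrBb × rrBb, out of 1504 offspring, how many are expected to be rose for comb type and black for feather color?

Dihybrid cross RrBb × rrBb — consider each gene separately:
comb type: Rr × rr → 2 Rr, 2 rr → 2 R_ : 2 rr (out of 4)
feather color: Bb × Bb → 1 BB, 2 Bb, 1 bb → 3 B_ : 1 bb (out of 4)
Looking for: rose (R_) and black (B_)
P(rose) = 2/4, P(black) = 3/4
P(both) = 2/4 × 3/4 = 6/16 = 3/8
Expected count = 3/8 × 1504 = 564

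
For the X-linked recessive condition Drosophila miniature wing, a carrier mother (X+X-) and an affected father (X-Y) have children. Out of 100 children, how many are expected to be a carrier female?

Cross: X+X- × X-Y
Offspring: 1 X+X-, 1 X+Y, 1 X-X-, 1 X-Y
Probability of a carrier female: 1/4
Expected count = 1/4 × 100 = 25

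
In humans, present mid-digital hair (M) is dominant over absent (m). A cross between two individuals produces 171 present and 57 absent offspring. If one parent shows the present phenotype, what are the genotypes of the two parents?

Observed offspring: 171 present, 57 absent
The observed ratio simplifies to 3:1. Absent (mm) offspring appear, so each parent must contribute one m allele. The parent stated to show present carries M, so it is Mm. The other parent is then either Mm or mm: Mm × mm would give a 1:1 split, whereas Mm × Mm gives 3:1 — matching the data. So both parents are heterozygous (Mm × Mm).
Parent genotypes: Mm × Mm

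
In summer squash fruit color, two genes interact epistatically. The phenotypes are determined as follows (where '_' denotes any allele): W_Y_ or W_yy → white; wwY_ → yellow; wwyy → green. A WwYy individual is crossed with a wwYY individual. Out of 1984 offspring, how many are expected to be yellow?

Cross: WwYy × wwYY — consider each gene separately:
W gene: Ww × ww → 2 Ww, 2 ww → 2 W_ : 2 ww (out of 4)
Y gene: Yy × YY → 2 YY, 2 Yy → 4 Y_ (out of 4)
Genotype classes (out of 4 × 4 = 16): W_Y_ = 2×4 = 8; wwY_ = 2×4 = 8
Apply the phenotype rules: W_Y_ (8) → white; wwY_ (8) → yellow
Phenotype counts (out of 16): 8 white, 8 yellow
yellow: 8 out of 16 → fraction 1/2
Expected count = 1/2 × 1984 = 992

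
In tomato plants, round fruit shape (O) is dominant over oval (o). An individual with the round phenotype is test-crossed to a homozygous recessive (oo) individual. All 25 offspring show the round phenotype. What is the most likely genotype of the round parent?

Test cross: ? × oo
All offspring are round.
If the unknown parent were heterozygous (Oo), about half of 25 offspring would be oval; none are. The unknown parent is most likely homozygous dominant (OO).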